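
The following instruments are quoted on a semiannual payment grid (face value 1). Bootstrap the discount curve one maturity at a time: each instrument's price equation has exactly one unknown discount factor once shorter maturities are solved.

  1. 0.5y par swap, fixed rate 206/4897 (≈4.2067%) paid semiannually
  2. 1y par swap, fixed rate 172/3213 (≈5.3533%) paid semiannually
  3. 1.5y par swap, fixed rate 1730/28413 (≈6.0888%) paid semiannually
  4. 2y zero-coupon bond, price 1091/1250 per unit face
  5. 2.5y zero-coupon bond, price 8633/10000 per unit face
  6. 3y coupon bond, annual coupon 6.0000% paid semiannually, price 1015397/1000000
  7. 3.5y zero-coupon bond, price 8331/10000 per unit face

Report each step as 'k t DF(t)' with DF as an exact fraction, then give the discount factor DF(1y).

1 1/2 4897/5000
2 1 2371/2500
3 3/2 1827/2000
4 2 1091/1250
5 5/2 8633/10000
6 3 341/400
7 7/2 8331/10000
DF(1y) = 2371/2500 ≈ 0.948400

step 1 [0.5y] swap r/2=103/4897: DF=(1 − 103/4897·(0))/(1+103/4897) = 4897/5000 ≈ 0.979400
step 2 [1y] swap r/2=86/3213: DF=(1 − 86/3213·(0.979400))/(1+86/3213) = 2371/2500 ≈ 0.948400
step 3 [1.5y] swap r/2=865/28413: DF=(1 − 865/28413·(0.979400+0.948400))/(1+865/28413) = 1827/2000 ≈ 0.913500
step 4 [2y] zero: DF = P = 1091/1250 ≈ 0.872800
step 5 [2.5y] zero: DF = P = 8633/10000 ≈ 0.863300
step 6 [3y] bond c/2=3/100: DF=(1015397/1000000 − 3/100·(0.979400+0.948400+0.913500+0.872800+0.863300))/(1+3/100) = 341/400 ≈ 0.852500
step 7 [3.5y] zero: DF = P = 8331/10000 ≈ 0.833100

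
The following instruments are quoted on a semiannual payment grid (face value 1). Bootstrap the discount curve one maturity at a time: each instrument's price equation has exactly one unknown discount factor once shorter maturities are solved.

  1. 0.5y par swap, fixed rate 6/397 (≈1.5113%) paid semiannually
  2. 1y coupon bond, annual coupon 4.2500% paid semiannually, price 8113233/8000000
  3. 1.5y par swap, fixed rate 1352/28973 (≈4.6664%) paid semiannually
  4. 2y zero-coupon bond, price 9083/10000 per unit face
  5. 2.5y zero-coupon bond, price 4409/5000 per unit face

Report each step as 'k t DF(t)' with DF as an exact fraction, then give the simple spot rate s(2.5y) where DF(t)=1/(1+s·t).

step 1 [0.5y] swap r/2=3/397: DF=(1 − 3/397·(0))/(1+3/397) = 397/400 ≈ 0.992500
step 2 [1y] bond c/2=17/800: DF=(8113233/8000000 − 17/800·(0.992500))/(1+17/800) = 2431/2500 ≈ 0.972400
step 3 [1.5y] swap r/2=676/28973: DF=(1 − 676/28973·(0.992500+0.972400))/(1+676/28973) = 2331/2500 ≈ 0.932400
step 4 [2y] zero: DF = P = 9083/10000 ≈ 0.908300
step 5 [2.5y] zero: DF = P = 4409/5000 ≈ 0.881800

1 1/2 397/400
2 1 2431/2500
3 3/2 2331/2500
4 2 9083/10000
5 5/2 4409/5000
s(2.5y) = (1/(4409/5000) − 1)/(5/2) = 1182/22045 ≈ 5.3618%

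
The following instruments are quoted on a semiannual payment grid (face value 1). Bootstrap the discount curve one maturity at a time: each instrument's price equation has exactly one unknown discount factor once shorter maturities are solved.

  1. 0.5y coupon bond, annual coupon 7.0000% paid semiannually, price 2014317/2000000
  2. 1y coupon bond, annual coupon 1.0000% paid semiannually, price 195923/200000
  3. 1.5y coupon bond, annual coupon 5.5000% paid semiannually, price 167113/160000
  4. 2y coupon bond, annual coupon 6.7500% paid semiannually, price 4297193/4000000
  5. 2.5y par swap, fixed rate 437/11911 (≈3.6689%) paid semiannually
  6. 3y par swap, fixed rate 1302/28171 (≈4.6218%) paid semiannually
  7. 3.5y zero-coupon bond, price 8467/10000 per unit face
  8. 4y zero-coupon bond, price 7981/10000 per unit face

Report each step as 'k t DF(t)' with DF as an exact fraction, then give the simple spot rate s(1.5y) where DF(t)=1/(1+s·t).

1 1/2 9731/10000
2 1 9699/10000
3 3/2 1929/2000
4 2 9443/10000
5 5/2 4563/5000
6 3 4349/5000
7 7/2 8467/10000
8 4 7981/10000
s(1.5y) = (1/(1929/2000) − 1)/(3/2) = 142/5787 ≈ 2.4538%

step 1 [0.5y] bond c/2=7/200: DF=(2014317/2000000 − 7/200·(0))/(1+7/200) = 9731/10000 ≈ 0.973100
step 2 [1y] bond c/2=1/200: DF=(195923/200000 − 1/200·(0.973100))/(1+1/200) = 9699/10000 ≈ 0.969900
step 3 [1.5y] bond c/2=11/400: DF=(167113/160000 − 11/400·(0.973100+0.969900))/(1+11/400) = 1929/2000 ≈ 0.964500
step 4 [2y] bond c/2=27/800: DF=(4297193/4000000 − 27/800·(0.973100+0.969900+0.964500))/(1+27/800) = 9443/10000 ≈ 0.944300
step 5 [2.5y] swap r/2=437/23822: DF=(1 − 437/23822·(0.973100+0.969900+0.964500+0.944300))/(1+437/23822) = 4563/5000 ≈ 0.912600
step 6 [3y] swap r/2=651/28171: DF=(1 − 651/28171·(0.973100+0.969900+0.964500+0.944300+0.912600))/(1+651/28171) = 4349/5000 ≈ 0.869800
step 7 [3.5y] zero: DF = P = 8467/10000 ≈ 0.846700
step 8 [4y] zero: DF = P = 7981/10000 ≈ 0.798100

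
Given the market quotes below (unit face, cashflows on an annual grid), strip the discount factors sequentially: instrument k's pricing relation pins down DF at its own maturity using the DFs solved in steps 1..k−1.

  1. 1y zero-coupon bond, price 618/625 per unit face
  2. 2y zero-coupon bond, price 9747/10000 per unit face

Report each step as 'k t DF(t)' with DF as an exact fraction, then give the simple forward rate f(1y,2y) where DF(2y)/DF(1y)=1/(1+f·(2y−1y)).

step 1 [1y] zero: DF = P = 618/625 ≈ 0.988800
step 2 [2y] zero: DF = P = 9747/10000 ≈ 0.974700

1 1 618/625
2 2 9747/10000
f(1y,2y) = ((618/625)/(9747/10000) − 1)/(1) = 47/3249 ≈ 1.4466%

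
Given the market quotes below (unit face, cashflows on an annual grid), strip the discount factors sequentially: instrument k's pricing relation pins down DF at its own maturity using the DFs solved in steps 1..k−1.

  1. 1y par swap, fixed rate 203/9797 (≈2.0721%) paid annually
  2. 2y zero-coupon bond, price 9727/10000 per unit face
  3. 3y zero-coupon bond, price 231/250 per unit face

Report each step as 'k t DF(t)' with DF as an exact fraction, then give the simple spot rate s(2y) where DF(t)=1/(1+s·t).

1 1 9797/10000
2 2 9727/10000
3 3 231/250
s(2y) = (1/(9727/10000) − 1)/(2) = 273/19454 ≈ 1.4033%

step 1 [1y] swap r/1=203/9797: DF=(1 − 203/9797·(0))/(1+203/9797) = 9797/10000 ≈ 0.979700
step 2 [2y] zero: DF = P = 9727/10000 ≈ 0.972700
step 3 [3y] zero: DF = P = 231/250 ≈ 0.924000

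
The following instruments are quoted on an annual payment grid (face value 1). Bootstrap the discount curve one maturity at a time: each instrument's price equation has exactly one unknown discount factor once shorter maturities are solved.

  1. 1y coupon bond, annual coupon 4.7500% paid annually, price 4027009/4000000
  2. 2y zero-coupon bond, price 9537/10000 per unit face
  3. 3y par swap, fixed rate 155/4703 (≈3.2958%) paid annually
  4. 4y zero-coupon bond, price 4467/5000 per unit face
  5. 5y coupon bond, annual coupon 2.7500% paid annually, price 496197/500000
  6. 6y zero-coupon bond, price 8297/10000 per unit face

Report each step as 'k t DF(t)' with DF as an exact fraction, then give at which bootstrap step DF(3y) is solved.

1 1 9611/10000
2 2 9537/10000
3 3 907/1000
4 4 4467/5000
5 5 1083/1250
6 6 8297/10000
DF(3y) is solved at step 3

step 1 [1y] bond c/1=19/400: DF=(4027009/4000000 − 19/400·(0))/(1+19/400) = 9611/10000 ≈ 0.961100
step 2 [2y] zero: DF = P = 9537/10000 ≈ 0.953700
step 3 [3y] swap r/1=155/4703: DF=(1 − 155/4703·(0.961100+0.953700))/(1+155/4703) = 907/1000 ≈ 0.907000
step 4 [4y] zero: DF = P = 4467/5000 ≈ 0.893400
step 5 [5y] bond c/1=11/400: DF=(496197/500000 − 11/400·(0.961100+0.953700+0.907000+0.893400))/(1+11/400) = 1083/1250 ≈ 0.866400
step 6 [6y] zero: DF = P = 8297/10000 ≈ 0.829700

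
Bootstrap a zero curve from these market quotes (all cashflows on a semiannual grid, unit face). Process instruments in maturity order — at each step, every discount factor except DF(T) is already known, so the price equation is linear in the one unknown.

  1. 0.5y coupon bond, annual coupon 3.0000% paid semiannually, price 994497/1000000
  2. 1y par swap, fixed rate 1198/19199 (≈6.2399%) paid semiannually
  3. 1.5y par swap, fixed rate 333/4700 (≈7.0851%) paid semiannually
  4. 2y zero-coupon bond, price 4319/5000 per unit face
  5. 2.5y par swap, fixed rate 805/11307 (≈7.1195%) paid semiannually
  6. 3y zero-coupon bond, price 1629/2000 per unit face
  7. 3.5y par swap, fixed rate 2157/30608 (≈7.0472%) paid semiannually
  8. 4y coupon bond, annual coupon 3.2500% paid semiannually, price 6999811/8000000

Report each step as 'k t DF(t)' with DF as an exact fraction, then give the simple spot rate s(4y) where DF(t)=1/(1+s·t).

1 1/2 4899/5000
2 1 9401/10000
3 3/2 9001/10000
4 2 4319/5000
5 5/2 839/1000
6 3 1629/2000
7 7/2 7843/10000
8 4 7631/10000
s(4y) = (1/(7631/10000) − 1)/(4) = 2369/30524 ≈ 7.7611%

step 1 [0.5y] bond c/2=3/200: DF=(994497/1000000 − 3/200·(0))/(1+3/200) = 4899/5000 ≈ 0.979800
step 2 [1y] swap r/2=599/19199: DF=(1 − 599/19199·(0.979800))/(1+599/19199) = 9401/10000 ≈ 0.940100
step 3 [1.5y] swap r/2=333/9400: DF=(1 − 333/9400·(0.979800+0.940100))/(1+333/9400) = 9001/10000 ≈ 0.900100
step 4 [2y] zero: DF = P = 4319/5000 ≈ 0.863800
step 5 [2.5y] swap r/2=805/22614: DF=(1 − 805/22614·(0.979800+0.940100+0.900100+0.863800))/(1+805/22614) = 839/1000 ≈ 0.839000
step 6 [3y] zero: DF = P = 1629/2000 ≈ 0.814500
step 7 [3.5y] swap r/2=2157/61216: DF=(1 − 2157/61216·(0.979800+0.940100+0.900100+0.863800+0.839000+0.814500))/(1+2157/61216) = 7843/10000 ≈ 0.784300
step 8 [4y] bond c/2=13/800: DF=(6999811/8000000 − 13/800·(0.979800+0.940100+0.900100+0.863800+0.839000+0.814500+0.784300))/(1+13/800) = 7631/10000 ≈ 0.763100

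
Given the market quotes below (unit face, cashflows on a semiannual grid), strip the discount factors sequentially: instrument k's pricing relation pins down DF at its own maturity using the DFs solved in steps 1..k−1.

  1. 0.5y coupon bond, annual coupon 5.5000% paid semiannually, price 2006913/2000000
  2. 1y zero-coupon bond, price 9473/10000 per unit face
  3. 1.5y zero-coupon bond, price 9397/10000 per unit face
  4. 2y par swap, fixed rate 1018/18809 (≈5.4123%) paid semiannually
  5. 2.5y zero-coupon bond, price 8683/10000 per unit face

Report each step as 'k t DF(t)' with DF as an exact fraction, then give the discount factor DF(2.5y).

step 1 [0.5y] bond c/2=11/400: DF=(2006913/2000000 − 11/400·(0))/(1+11/400) = 4883/5000 ≈ 0.976600
step 2 [1y] zero: DF = P = 9473/10000 ≈ 0.947300
step 3 [1.5y] zero: DF = P = 9397/10000 ≈ 0.939700
step 4 [2y] swap r/2=509/18809: DF=(1 − 509/18809·(0.976600+0.947300+0.939700))/(1+509/18809) = 4491/5000 ≈ 0.898200
step 5 [2.5y] zero: DF = P = 8683/10000 ≈ 0.868300

1 1/2 4883/5000
2 1 9473/10000
3 3/2 9397/10000
4 2 4491/5000
5 5/2 8683/10000
DF(2.5y) = 8683/10000 ≈ 0.868300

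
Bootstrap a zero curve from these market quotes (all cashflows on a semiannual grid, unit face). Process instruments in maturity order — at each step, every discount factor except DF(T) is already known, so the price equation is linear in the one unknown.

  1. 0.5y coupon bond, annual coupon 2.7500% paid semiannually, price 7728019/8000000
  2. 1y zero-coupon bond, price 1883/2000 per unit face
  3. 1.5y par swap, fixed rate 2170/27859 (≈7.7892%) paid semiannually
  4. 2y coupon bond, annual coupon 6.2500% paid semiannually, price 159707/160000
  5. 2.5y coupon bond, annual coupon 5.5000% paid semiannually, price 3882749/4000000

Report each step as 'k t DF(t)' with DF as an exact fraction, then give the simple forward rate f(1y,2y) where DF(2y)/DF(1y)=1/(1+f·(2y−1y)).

step 1 [0.5y] bond c/2=11/800: DF=(7728019/8000000 − 11/800·(0))/(1+11/800) = 9529/10000 ≈ 0.952900
step 2 [1y] zero: DF = P = 1883/2000 ≈ 0.941500
step 3 [1.5y] swap r/2=1085/27859: DF=(1 − 1085/27859·(0.952900+0.941500))/(1+1085/27859) = 1783/2000 ≈ 0.891500
step 4 [2y] bond c/2=1/32: DF=(159707/160000 − 1/32·(0.952900+0.941500+0.891500))/(1+1/32) = 1767/2000 ≈ 0.883500
step 5 [2.5y] bond c/2=11/400: DF=(3882749/4000000 − 11/400·(0.952900+0.941500+0.891500+0.883500))/(1+11/400) = 1693/2000 ≈ 0.846500

1 1/2 9529/10000
2 1 1883/2000
3 3/2 1783/2000
4 2 1767/2000
5 5/2 1693/2000
f(1y,2y) = ((1883/2000)/(1767/2000) − 1)/(1) = 116/1767 ≈ 6.5648%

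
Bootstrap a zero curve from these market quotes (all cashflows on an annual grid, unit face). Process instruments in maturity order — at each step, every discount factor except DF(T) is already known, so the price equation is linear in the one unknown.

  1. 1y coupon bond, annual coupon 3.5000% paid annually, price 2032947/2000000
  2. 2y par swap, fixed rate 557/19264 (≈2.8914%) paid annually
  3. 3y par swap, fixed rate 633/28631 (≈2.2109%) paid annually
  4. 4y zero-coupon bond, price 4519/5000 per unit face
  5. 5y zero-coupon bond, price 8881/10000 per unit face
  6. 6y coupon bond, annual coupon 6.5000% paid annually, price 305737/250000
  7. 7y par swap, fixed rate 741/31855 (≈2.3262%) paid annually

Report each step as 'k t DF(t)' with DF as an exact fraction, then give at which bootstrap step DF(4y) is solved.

1 1 9821/10000
2 2 9443/10000
3 3 9367/10000
4 4 4519/5000
5 5 8881/10000
6 6 4321/5000
7 7 4259/5000
DF(4y) is solved at step 4

step 1 [1y] bond c/1=7/200: DF=(2032947/2000000 − 7/200·(0))/(1+7/200) = 9821/10000 ≈ 0.982100
step 2 [2y] swap r/1=557/19264: DF=(1 − 557/19264·(0.982100))/(1+557/19264) = 9443/10000 ≈ 0.944300
step 3 [3y] swap r/1=633/28631: DF=(1 − 633/28631·(0.982100+0.944300))/(1+633/28631) = 9367/10000 ≈ 0.936700
step 4 [4y] zero: DF = P = 4519/5000 ≈ 0.903800
step 5 [5y] zero: DF = P = 8881/10000 ≈ 0.888100
step 6 [6y] bond c/1=13/200: DF=(305737/250000 − 13/200·(0.982100+0.944300+0.936700+0.903800+0.888100))/(1+13/200) = 4321/5000 ≈ 0.864200
step 7 [7y] swap r/1=741/31855: DF=(1 − 741/31855·(0.982100+0.944300+0.936700+0.903800+0.888100+0.864200))/(1+741/31855) = 4259/5000 ≈ 0.851800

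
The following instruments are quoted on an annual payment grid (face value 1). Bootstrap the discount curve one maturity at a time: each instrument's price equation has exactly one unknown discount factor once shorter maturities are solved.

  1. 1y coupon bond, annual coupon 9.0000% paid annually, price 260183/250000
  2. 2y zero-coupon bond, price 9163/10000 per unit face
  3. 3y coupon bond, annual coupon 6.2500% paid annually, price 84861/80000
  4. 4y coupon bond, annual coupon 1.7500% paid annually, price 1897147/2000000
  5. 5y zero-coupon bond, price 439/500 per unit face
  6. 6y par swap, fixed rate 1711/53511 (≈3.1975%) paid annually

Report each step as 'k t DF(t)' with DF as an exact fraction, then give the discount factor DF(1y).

step 1 [1y] bond c/1=9/100: DF=(260183/250000 − 9/100·(0))/(1+9/100) = 2387/2500 ≈ 0.954800
step 2 [2y] zero: DF = P = 9163/10000 ≈ 0.916300
step 3 [3y] bond c/1=1/16: DF=(84861/80000 − 1/16·(0.954800+0.916300))/(1+1/16) = 8883/10000 ≈ 0.888300
step 4 [4y] bond c/1=7/400: DF=(1897147/2000000 − 7/400·(0.954800+0.916300+0.888300))/(1+7/400) = 553/625 ≈ 0.884800
step 5 [5y] zero: DF = P = 439/500 ≈ 0.878000
step 6 [6y] swap r/1=1711/53511: DF=(1 − 1711/53511·(0.954800+0.916300+0.888300+0.884800+0.878000))/(1+1711/53511) = 8289/10000 ≈ 0.828900

1 1 2387/2500
2 2 9163/10000
3 3 8883/10000
4 4 553/625
5 5 439/500
6 6 8289/10000
DF(1y) = 2387/2500 ≈ 0.954800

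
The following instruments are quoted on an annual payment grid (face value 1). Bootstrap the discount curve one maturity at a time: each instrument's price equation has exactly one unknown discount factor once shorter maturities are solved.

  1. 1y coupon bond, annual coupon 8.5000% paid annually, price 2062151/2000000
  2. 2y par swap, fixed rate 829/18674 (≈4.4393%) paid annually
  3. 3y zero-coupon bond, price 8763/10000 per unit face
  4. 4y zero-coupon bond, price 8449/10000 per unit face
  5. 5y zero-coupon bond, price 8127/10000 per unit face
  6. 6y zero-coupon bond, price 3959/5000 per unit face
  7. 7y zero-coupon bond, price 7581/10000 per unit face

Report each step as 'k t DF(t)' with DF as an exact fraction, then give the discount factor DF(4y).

1 1 9503/10000
2 2 9171/10000
3 3 8763/10000
4 4 8449/10000
5 5 8127/10000
6 6 3959/5000
7 7 7581/10000
DF(4y) = 8449/10000 ≈ 0.844900

step 1 [1y] bond c/1=17/200: DF=(2062151/2000000 − 17/200·(0))/(1+17/200) = 9503/10000 ≈ 0.950300
step 2 [2y] swap r/1=829/18674: DF=(1 − 829/18674·(0.950300))/(1+829/18674) = 9171/10000 ≈ 0.917100
step 3 [3y] zero: DF = P = 8763/10000 ≈ 0.876300
step 4 [4y] zero: DF = P = 8449/10000 ≈ 0.844900
step 5 [5y] zero: DF = P = 8127/10000 ≈ 0.812700
step 6 [6y] zero: DF = P = 3959/5000 ≈ 0.791800
step 7 [7y] zero: DF = P = 7581/10000 ≈ 0.758100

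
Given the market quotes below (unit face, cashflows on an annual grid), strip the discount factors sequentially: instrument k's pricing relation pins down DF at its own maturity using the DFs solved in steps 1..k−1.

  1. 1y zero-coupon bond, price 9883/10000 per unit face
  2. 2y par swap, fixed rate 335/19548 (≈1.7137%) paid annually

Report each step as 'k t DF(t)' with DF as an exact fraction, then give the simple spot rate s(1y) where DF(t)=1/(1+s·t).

1 1 9883/10000
2 2 1933/2000
s(1y) = (1/(9883/10000) − 1)/(1) = 117/9883 ≈ 1.1839%

step 1 [1y] zero: DF = P = 9883/10000 ≈ 0.988300
step 2 [2y] swap r/1=335/19548: DF=(1 − 335/19548·(0.988300))/(1+335/19548) = 1933/2000 ≈ 0.966500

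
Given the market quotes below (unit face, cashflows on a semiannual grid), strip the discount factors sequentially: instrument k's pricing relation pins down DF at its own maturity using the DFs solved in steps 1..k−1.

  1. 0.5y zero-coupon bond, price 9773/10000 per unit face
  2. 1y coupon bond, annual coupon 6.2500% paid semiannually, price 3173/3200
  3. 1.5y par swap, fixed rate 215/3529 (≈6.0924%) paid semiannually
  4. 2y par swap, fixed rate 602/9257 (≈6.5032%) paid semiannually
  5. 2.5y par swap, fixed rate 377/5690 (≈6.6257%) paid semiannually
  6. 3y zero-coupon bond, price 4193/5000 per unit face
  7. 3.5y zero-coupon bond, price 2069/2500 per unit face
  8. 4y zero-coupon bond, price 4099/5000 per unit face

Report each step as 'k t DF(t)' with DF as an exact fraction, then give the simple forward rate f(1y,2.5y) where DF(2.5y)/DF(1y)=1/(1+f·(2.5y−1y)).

step 1 [0.5y] zero: DF = P = 9773/10000 ≈ 0.977300
step 2 [1y] bond c/2=1/32: DF=(3173/3200 − 1/32·(0.977300))/(1+1/32) = 9319/10000 ≈ 0.931900
step 3 [1.5y] swap r/2=215/7058: DF=(1 − 215/7058·(0.977300+0.931900))/(1+215/7058) = 457/500 ≈ 0.914000
step 4 [2y] swap r/2=301/9257: DF=(1 − 301/9257·(0.977300+0.931900+0.914000))/(1+301/9257) = 2199/2500 ≈ 0.879600
step 5 [2.5y] swap r/2=377/11380: DF=(1 − 377/11380·(0.977300+0.931900+0.914000+0.879600))/(1+377/11380) = 2123/2500 ≈ 0.849200
step 6 [3y] zero: DF = P = 4193/5000 ≈ 0.838600
step 7 [3.5y] zero: DF = P = 2069/2500 ≈ 0.827600
step 8 [4y] zero: DF = P = 4099/5000 ≈ 0.819800

1 1/2 9773/10000
2 1 9319/10000
3 3/2 457/500
4 2 2199/2500
5 5/2 2123/2500
6 3 4193/5000
7 7/2 2069/2500
8 4 4099/5000
f(1y,2.5y) = ((9319/10000)/(2123/2500) − 1)/(3/2) = 827/12738 ≈ 6.4924%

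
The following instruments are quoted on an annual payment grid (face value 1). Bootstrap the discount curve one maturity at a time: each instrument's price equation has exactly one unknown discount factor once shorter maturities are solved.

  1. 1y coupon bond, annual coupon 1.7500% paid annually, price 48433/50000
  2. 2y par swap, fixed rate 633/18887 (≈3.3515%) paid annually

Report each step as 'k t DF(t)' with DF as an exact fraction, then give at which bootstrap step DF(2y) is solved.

step 1 [1y] bond c/1=7/400: DF=(48433/50000 − 7/400·(0))/(1+7/400) = 119/125 ≈ 0.952000
step 2 [2y] swap r/1=633/18887: DF=(1 − 633/18887·(0.952000))/(1+633/18887) = 9367/10000 ≈ 0.936700

1 1 119/125
2 2 9367/10000
DF(2y) is solved at step 2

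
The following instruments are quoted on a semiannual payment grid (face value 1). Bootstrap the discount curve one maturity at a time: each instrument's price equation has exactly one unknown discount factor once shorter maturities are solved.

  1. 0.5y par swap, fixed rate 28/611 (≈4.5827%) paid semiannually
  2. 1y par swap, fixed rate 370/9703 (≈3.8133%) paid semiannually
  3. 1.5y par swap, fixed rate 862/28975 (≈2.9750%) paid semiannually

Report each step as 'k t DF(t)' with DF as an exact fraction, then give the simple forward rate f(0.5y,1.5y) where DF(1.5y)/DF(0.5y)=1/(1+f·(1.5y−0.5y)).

step 1 [0.5y] swap r/2=14/611: DF=(1 − 14/611·(0))/(1+14/611) = 611/625 ≈ 0.977600
step 2 [1y] swap r/2=185/9703: DF=(1 − 185/9703·(0.977600))/(1+185/9703) = 963/1000 ≈ 0.963000
step 3 [1.5y] swap r/2=431/28975: DF=(1 − 431/28975·(0.977600+0.963000))/(1+431/28975) = 9569/10000 ≈ 0.956900

1 1/2 611/625
2 1 963/1000
3 3/2 9569/10000
f(0.5y,1.5y) = ((611/625)/(9569/10000) − 1)/(1) = 207/9569 ≈ 2.1632%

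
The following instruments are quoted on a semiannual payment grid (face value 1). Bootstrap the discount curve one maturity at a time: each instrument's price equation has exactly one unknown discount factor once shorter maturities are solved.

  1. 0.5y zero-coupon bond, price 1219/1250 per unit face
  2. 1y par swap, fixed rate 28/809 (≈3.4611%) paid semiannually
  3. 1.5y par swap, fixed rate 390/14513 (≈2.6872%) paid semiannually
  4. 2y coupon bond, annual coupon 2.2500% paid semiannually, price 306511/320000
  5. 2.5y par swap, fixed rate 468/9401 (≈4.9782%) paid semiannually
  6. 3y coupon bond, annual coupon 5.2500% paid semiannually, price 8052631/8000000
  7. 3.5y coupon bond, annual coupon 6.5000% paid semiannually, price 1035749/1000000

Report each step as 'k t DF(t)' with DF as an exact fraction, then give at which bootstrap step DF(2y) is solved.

step 1 [0.5y] zero: DF = P = 1219/1250 ≈ 0.975200
step 2 [1y] swap r/2=14/809: DF=(1 − 14/809·(0.975200))/(1+14/809) = 604/625 ≈ 0.966400
step 3 [1.5y] swap r/2=195/14513: DF=(1 − 195/14513·(0.975200+0.966400))/(1+195/14513) = 961/1000 ≈ 0.961000
step 4 [2y] bond c/2=9/800: DF=(306511/320000 − 9/800·(0.975200+0.966400+0.961000))/(1+9/800) = 9149/10000 ≈ 0.914900
step 5 [2.5y] swap r/2=234/9401: DF=(1 − 234/9401·(0.975200+0.966400+0.961000+0.914900))/(1+234/9401) = 883/1000 ≈ 0.883000
step 6 [3y] bond c/2=21/800: DF=(8052631/8000000 − 21/800·(0.975200+0.966400+0.961000+0.914900+0.883000))/(1+21/800) = 4303/5000 ≈ 0.860600
step 7 [3.5y] bond c/2=13/400: DF=(1035749/1000000 − 13/400·(0.975200+0.966400+0.961000+0.914900+0.883000+0.860600))/(1+13/400) = 8281/10000 ≈ 0.828100

1 1/2 1219/1250
2 1 604/625
3 3/2 961/1000
4 2 9149/10000
5 5/2 883/1000
6 3 4303/5000
7 7/2 8281/10000
DF(2y) is solved at step 4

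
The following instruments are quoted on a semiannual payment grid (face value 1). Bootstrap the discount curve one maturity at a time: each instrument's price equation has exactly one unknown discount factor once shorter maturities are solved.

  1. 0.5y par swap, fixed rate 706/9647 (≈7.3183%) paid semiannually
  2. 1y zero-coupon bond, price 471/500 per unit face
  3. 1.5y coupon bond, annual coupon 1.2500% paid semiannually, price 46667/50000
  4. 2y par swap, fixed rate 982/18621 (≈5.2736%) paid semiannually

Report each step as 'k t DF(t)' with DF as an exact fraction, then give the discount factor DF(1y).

step 1 [0.5y] swap r/2=353/9647: DF=(1 − 353/9647·(0))/(1+353/9647) = 9647/10000 ≈ 0.964700
step 2 [1y] zero: DF = P = 471/500 ≈ 0.942000
step 3 [1.5y] bond c/2=1/160: DF=(46667/50000 − 1/160·(0.964700+0.942000))/(1+1/160) = 9157/10000 ≈ 0.915700
step 4 [2y] swap r/2=491/18621: DF=(1 − 491/18621·(0.964700+0.942000+0.915700))/(1+491/18621) = 4509/5000 ≈ 0.901800

1 1/2 9647/10000
2 1 471/500
3 3/2 9157/10000
4 2 4509/5000
DF(1y) = 471/500 ≈ 0.942000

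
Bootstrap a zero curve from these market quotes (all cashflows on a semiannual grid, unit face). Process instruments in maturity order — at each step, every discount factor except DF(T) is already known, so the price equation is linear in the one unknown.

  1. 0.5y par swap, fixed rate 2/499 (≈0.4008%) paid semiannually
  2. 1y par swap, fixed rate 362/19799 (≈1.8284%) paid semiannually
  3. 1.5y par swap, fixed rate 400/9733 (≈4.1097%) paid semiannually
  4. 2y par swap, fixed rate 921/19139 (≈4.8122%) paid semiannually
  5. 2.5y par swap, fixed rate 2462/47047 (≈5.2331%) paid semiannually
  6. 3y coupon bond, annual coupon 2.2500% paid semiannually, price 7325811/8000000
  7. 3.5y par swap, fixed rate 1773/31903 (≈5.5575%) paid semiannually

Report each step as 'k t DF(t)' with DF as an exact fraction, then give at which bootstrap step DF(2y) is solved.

1 1/2 499/500
2 1 9819/10000
3 3/2 47/50
4 2 9079/10000
5 5/2 8769/10000
6 3 2133/2500
7 7/2 8227/10000
DF(2y) is solved at step 4

step 1 [0.5y] swap r/2=1/499: DF=(1 − 1/499·(0))/(1+1/499) = 499/500 ≈ 0.998000
step 2 [1y] swap r/2=181/19799: DF=(1 − 181/19799·(0.998000))/(1+181/19799) = 9819/10000 ≈ 0.981900
step 3 [1.5y] swap r/2=200/9733: DF=(1 − 200/9733·(0.998000+0.981900))/(1+200/9733) = 47/50 ≈ 0.940000
step 4 [2y] swap r/2=921/38278: DF=(1 − 921/38278·(0.998000+0.981900+0.940000))/(1+921/38278) = 9079/10000 ≈ 0.907900
step 5 [2.5y] swap r/2=1231/47047: DF=(1 − 1231/47047·(0.998000+0.981900+0.940000+0.907900))/(1+1231/47047) = 8769/10000 ≈ 0.876900
step 6 [3y] bond c/2=9/800: DF=(7325811/8000000 − 9/800·(0.998000+0.981900+0.940000+0.907900+0.876900))/(1+9/800) = 2133/2500 ≈ 0.853200
step 7 [3.5y] swap r/2=1773/63806: DF=(1 − 1773/63806·(0.998000+0.981900+0.940000+0.907900+0.876900+0.853200))/(1+1773/63806) = 8227/10000 ≈ 0.822700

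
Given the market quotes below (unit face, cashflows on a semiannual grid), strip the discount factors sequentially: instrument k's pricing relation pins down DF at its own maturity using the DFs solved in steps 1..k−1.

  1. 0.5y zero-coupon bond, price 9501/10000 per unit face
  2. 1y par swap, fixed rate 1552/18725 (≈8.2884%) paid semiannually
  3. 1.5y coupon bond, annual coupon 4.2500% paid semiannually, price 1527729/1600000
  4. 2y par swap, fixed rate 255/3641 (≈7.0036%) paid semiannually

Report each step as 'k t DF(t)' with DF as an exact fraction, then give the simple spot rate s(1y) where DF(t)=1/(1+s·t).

1 1/2 9501/10000
2 1 1153/1250
3 3/2 112/125
4 2 349/400
s(1y) = (1/(1153/1250) − 1)/(1) = 97/1153 ≈ 8.4128%

step 1 [0.5y] zero: DF = P = 9501/10000 ≈ 0.950100
step 2 [1y] swap r/2=776/18725: DF=(1 − 776/18725·(0.950100))/(1+776/18725) = 1153/1250 ≈ 0.922400
step 3 [1.5y] bond c/2=17/800: DF=(1527729/1600000 − 17/800·(0.950100+0.922400))/(1+17/800) = 112/125 ≈ 0.896000
step 4 [2y] swap r/2=255/7282: DF=(1 − 255/7282·(0.950100+0.922400+0.896000))/(1+255/7282) = 349/400 ≈ 0.872500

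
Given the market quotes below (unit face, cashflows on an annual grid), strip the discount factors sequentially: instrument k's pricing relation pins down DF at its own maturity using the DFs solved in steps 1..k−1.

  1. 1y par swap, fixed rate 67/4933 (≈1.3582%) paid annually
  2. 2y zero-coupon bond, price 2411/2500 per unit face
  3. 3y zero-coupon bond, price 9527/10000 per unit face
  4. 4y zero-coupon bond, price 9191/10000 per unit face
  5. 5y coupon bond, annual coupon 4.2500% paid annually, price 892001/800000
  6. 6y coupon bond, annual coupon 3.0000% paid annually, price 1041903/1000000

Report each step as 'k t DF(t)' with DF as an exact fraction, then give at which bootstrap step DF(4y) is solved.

step 1 [1y] swap r/1=67/4933: DF=(1 − 67/4933·(0))/(1+67/4933) = 4933/5000 ≈ 0.986600
step 2 [2y] zero: DF = P = 2411/2500 ≈ 0.964400
step 3 [3y] zero: DF = P = 9527/10000 ≈ 0.952700
step 4 [4y] zero: DF = P = 9191/10000 ≈ 0.919100
step 5 [5y] bond c/1=17/400: DF=(892001/800000 − 17/400·(0.986600+0.964400+0.952700+0.919100))/(1+17/400) = 9137/10000 ≈ 0.913700
step 6 [6y] bond c/1=3/100: DF=(1041903/1000000 − 3/100·(0.986600+0.964400+0.952700+0.919100+0.913700))/(1+3/100) = 546/625 ≈ 0.873600

1 1 4933/5000
2 2 2411/2500
3 3 9527/10000
4 4 9191/10000
5 5 9137/10000
6 6 546/625
DF(4y) is solved at step 4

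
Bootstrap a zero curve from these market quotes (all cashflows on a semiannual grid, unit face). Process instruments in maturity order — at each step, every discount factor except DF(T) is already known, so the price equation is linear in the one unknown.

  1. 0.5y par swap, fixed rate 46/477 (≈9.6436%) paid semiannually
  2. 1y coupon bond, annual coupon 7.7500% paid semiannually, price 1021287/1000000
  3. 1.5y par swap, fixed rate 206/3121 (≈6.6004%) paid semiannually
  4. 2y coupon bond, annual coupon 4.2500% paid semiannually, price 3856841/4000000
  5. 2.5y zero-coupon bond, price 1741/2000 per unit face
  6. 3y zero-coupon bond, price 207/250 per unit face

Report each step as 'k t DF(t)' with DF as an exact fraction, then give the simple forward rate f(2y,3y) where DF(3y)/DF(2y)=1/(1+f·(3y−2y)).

1 1/2 477/500
2 1 2369/2500
3 3/2 9073/10000
4 2 8857/10000
5 5/2 1741/2000
6 3 207/250
f(2y,3y) = ((8857/10000)/(207/250) − 1)/(1) = 577/8280 ≈ 6.9686%

step 1 [0.5y] swap r/2=23/477: DF=(1 − 23/477·(0))/(1+23/477) = 477/500 ≈ 0.954000
step 2 [1y] bond c/2=31/800: DF=(1021287/1000000 − 31/800·(0.954000))/(1+31/800) = 2369/2500 ≈ 0.947600
step 3 [1.5y] swap r/2=103/3121: DF=(1 − 103/3121·(0.954000+0.947600))/(1+103/3121) = 9073/10000 ≈ 0.907300
step 4 [2y] bond c/2=17/800: DF=(3856841/4000000 − 17/800·(0.954000+0.947600+0.907300))/(1+17/800) = 8857/10000 ≈ 0.885700
step 5 [2.5y] zero: DF = P = 1741/2000 ≈ 0.870500
step 6 [3y] zero: DF = P = 207/250 ≈ 0.828000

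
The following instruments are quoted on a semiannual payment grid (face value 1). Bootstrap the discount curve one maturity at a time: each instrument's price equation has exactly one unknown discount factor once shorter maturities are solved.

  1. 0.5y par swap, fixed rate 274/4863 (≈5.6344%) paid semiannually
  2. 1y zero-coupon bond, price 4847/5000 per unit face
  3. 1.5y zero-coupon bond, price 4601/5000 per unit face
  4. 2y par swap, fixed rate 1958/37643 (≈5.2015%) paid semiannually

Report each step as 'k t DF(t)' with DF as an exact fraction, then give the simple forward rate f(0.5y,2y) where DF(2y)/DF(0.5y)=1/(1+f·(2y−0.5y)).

step 1 [0.5y] swap r/2=137/4863: DF=(1 − 137/4863·(0))/(1+137/4863) = 4863/5000 ≈ 0.972600
step 2 [1y] zero: DF = P = 4847/5000 ≈ 0.969400
step 3 [1.5y] zero: DF = P = 4601/5000 ≈ 0.920200
step 4 [2y] swap r/2=979/37643: DF=(1 − 979/37643·(0.972600+0.969400+0.920200))/(1+979/37643) = 9021/10000 ≈ 0.902100

1 1/2 4863/5000
2 1 4847/5000
3 3/2 4601/5000
4 2 9021/10000
f(0.5y,2y) = ((4863/5000)/(9021/10000) − 1)/(3/2) = 470/9021 ≈ 5.2101%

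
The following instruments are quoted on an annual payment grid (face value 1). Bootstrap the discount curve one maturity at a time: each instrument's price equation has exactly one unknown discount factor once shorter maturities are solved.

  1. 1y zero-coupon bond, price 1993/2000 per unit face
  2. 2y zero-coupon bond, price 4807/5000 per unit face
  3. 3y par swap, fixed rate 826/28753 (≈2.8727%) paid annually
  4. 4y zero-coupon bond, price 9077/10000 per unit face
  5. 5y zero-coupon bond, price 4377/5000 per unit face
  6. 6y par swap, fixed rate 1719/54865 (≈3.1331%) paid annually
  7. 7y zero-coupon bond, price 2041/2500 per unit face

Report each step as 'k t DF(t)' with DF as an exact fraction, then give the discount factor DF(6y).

step 1 [1y] zero: DF = P = 1993/2000 ≈ 0.996500
step 2 [2y] zero: DF = P = 4807/5000 ≈ 0.961400
step 3 [3y] swap r/1=826/28753: DF=(1 − 826/28753·(0.996500+0.961400))/(1+826/28753) = 4587/5000 ≈ 0.917400
step 4 [4y] zero: DF = P = 9077/10000 ≈ 0.907700
step 5 [5y] zero: DF = P = 4377/5000 ≈ 0.875400
step 6 [6y] swap r/1=1719/54865: DF=(1 − 1719/54865·(0.996500+0.961400+0.917400+0.907700+0.875400))/(1+1719/54865) = 8281/10000 ≈ 0.828100
step 7 [7y] zero: DF = P = 2041/2500 ≈ 0.816400

1 1 1993/2000
2 2 4807/5000
3 3 4587/5000
4 4 9077/10000
5 5 4377/5000
6 6 8281/10000
7 7 2041/2500
DF(6y) = 8281/10000 ≈ 0.828100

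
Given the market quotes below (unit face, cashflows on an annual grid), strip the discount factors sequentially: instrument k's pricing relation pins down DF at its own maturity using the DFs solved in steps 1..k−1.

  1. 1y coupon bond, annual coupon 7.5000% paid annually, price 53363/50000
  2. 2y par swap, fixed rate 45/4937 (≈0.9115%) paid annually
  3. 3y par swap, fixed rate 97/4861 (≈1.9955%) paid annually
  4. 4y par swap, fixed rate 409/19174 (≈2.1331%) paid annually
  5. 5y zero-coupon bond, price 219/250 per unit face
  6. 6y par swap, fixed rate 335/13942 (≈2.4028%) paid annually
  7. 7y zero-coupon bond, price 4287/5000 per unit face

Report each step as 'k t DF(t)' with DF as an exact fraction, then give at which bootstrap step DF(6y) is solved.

1 1 1241/1250
2 2 491/500
3 3 4709/5000
4 4 4591/5000
5 5 219/250
6 6 433/500
7 7 4287/5000
DF(6y) is solved at step 6

step 1 [1y] bond c/1=3/40: DF=(53363/50000 − 3/40·(0))/(1+3/40) = 1241/1250 ≈ 0.992800
step 2 [2y] swap r/1=45/4937: DF=(1 − 45/4937·(0.992800))/(1+45/4937) = 491/500 ≈ 0.982000
step 3 [3y] swap r/1=97/4861: DF=(1 − 97/4861·(0.992800+0.982000))/(1+97/4861) = 4709/5000 ≈ 0.941800
step 4 [4y] swap r/1=409/19174: DF=(1 − 409/19174·(0.992800+0.982000+0.941800))/(1+409/19174) = 4591/5000 ≈ 0.918200
step 5 [5y] zero: DF = P = 219/250 ≈ 0.876000
step 6 [6y] swap r/1=335/13942: DF=(1 − 335/13942·(0.992800+0.982000+0.941800+0.918200+0.876000))/(1+335/13942) = 433/500 ≈ 0.866000
step 7 [7y] zero: DF = P = 4287/5000 ≈ 0.857400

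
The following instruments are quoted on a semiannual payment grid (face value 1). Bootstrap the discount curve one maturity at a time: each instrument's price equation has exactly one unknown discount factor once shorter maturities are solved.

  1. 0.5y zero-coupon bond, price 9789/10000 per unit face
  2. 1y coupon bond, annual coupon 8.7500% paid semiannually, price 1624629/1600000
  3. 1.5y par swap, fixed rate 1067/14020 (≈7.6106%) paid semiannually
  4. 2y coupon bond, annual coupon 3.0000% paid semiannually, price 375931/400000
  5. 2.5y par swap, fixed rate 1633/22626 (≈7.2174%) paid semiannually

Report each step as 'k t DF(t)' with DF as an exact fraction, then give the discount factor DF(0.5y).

1 1/2 9789/10000
2 1 4659/5000
3 3/2 8933/10000
4 2 1769/2000
5 5/2 8367/10000
DF(0.5y) = 9789/10000 ≈ 0.978900

step 1 [0.5y] zero: DF = P = 9789/10000 ≈ 0.978900
step 2 [1y] bond c/2=7/160: DF=(1624629/1600000 − 7/160·(0.978900))/(1+7/160) = 4659/5000 ≈ 0.931800
step 3 [1.5y] swap r/2=1067/28040: DF=(1 − 1067/28040·(0.978900+0.931800))/(1+1067/28040) = 8933/10000 ≈ 0.893300
step 4 [2y] bond c/2=3/200: DF=(375931/400000 − 3/200·(0.978900+0.931800+0.893300))/(1+3/200) = 1769/2000 ≈ 0.884500
step 5 [2.5y] swap r/2=1633/45252: DF=(1 − 1633/45252·(0.978900+0.931800+0.893300+0.884500))/(1+1633/45252) = 8367/10000 ≈ 0.836700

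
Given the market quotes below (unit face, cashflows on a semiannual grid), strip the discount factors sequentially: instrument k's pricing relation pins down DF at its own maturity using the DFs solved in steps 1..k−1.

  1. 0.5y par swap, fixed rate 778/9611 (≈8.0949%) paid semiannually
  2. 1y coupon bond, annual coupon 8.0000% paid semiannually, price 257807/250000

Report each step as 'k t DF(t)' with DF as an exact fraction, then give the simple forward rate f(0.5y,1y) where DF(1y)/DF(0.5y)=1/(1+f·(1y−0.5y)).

1 1/2 9611/10000
2 1 4773/5000
f(0.5y,1y) = ((9611/10000)/(4773/5000) − 1)/(1/2) = 65/4773 ≈ 1.3618%

step 1 [0.5y] swap r/2=389/9611: DF=(1 − 389/9611·(0))/(1+389/9611) = 9611/10000 ≈ 0.961100
step 2 [1y] bond c/2=1/25: DF=(257807/250000 − 1/25·(0.961100))/(1+1/25) = 4773/5000 ≈ 0.954600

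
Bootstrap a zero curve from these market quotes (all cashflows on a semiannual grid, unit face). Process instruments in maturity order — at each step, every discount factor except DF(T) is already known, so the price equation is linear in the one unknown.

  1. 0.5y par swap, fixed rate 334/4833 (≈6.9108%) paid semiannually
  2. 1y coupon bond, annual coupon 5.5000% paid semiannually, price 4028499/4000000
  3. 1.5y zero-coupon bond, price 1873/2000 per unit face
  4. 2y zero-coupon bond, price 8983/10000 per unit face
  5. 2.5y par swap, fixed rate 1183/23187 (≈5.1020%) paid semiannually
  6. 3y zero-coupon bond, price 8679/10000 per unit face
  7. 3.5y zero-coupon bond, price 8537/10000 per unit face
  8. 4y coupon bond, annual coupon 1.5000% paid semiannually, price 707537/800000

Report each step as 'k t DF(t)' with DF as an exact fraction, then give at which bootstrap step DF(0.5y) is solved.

1 1/2 4833/5000
2 1 9543/10000
3 3/2 1873/2000
4 2 8983/10000
5 5/2 8817/10000
6 3 8679/10000
7 7/2 8537/10000
8 4 1661/2000
DF(0.5y) is solved at step 1

step 1 [0.5y] swap r/2=167/4833: DF=(1 − 167/4833·(0))/(1+167/4833) = 4833/5000 ≈ 0.966600
step 2 [1y] bond c/2=11/400: DF=(4028499/4000000 − 11/400·(0.966600))/(1+11/400) = 9543/10000 ≈ 0.954300
step 3 [1.5y] zero: DF = P = 1873/2000 ≈ 0.936500
step 4 [2y] zero: DF = P = 8983/10000 ≈ 0.898300
step 5 [2.5y] swap r/2=1183/46374: DF=(1 − 1183/46374·(0.966600+0.954300+0.936500+0.898300))/(1+1183/46374) = 8817/10000 ≈ 0.881700
step 6 [3y] zero: DF = P = 8679/10000 ≈ 0.867900
step 7 [3.5y] zero: DF = P = 8537/10000 ≈ 0.853700
step 8 [4y] bond c/2=3/400: DF=(707537/800000 − 3/400·(0.966600+0.954300+0.936500+0.898300+0.881700+0.867900+0.853700))/(1+3/400) = 1661/2000 ≈ 0.830500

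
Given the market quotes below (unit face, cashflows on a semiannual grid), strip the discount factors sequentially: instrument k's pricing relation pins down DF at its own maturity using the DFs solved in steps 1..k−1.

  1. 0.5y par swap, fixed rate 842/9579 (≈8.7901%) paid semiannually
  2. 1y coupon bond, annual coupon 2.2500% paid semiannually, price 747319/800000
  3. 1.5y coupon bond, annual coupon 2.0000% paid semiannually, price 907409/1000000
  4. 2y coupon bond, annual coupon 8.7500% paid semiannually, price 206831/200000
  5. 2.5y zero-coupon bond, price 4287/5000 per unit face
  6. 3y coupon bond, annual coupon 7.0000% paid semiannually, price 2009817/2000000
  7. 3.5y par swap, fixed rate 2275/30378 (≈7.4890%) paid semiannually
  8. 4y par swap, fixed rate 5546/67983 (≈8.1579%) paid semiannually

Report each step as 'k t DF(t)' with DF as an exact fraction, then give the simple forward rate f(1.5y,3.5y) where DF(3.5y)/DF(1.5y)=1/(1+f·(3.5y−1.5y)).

step 1 [0.5y] swap r/2=421/9579: DF=(1 − 421/9579·(0))/(1+421/9579) = 9579/10000 ≈ 0.957900
step 2 [1y] bond c/2=9/800: DF=(747319/800000 − 9/800·(0.957900))/(1+9/800) = 9131/10000 ≈ 0.913100
step 3 [1.5y] bond c/2=1/100: DF=(907409/1000000 − 1/100·(0.957900+0.913100))/(1+1/100) = 8799/10000 ≈ 0.879900
step 4 [2y] bond c/2=7/160: DF=(206831/200000 − 7/160·(0.957900+0.913100+0.879900))/(1+7/160) = 1751/2000 ≈ 0.875500
step 5 [2.5y] zero: DF = P = 4287/5000 ≈ 0.857400
step 6 [3y] bond c/2=7/200: DF=(2009817/2000000 − 7/200·(0.957900+0.913100+0.879900+0.875500+0.857400))/(1+7/200) = 8193/10000 ≈ 0.819300
step 7 [3.5y] swap r/2=2275/60756: DF=(1 − 2275/60756·(0.957900+0.913100+0.879900+0.875500+0.857400+0.819300))/(1+2275/60756) = 309/400 ≈ 0.772500
step 8 [4y] swap r/2=2773/67983: DF=(1 − 2773/67983·(0.957900+0.913100+0.879900+0.875500+0.857400+0.819300+0.772500))/(1+2773/67983) = 7227/10000 ≈ 0.722700

1 1/2 9579/10000
2 1 9131/10000
3 3/2 8799/10000
4 2 1751/2000
5 5/2 4287/5000
6 3 8193/10000
7 7/2 309/400
8 4 7227/10000
f(1.5y,3.5y) = ((8799/10000)/(309/400) − 1)/(2) = 179/2575 ≈ 6.9515%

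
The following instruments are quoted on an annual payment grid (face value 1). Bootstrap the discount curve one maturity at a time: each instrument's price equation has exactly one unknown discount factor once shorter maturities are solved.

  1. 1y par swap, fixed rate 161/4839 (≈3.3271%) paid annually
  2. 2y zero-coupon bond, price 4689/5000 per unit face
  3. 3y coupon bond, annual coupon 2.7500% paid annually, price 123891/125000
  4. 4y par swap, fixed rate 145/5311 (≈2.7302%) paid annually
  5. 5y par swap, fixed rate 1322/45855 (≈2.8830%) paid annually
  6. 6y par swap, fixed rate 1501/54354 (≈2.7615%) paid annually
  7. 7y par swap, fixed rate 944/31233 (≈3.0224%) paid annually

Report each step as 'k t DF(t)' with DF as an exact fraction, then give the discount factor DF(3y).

1 1 4839/5000
2 2 4689/5000
3 3 571/625
4 4 1797/2000
5 5 4339/5000
6 6 8499/10000
7 7 507/625
DF(3y) = 571/625 ≈ 0.913600

step 1 [1y] swap r/1=161/4839: DF=(1 − 161/4839·(0))/(1+161/4839) = 4839/5000 ≈ 0.967800
step 2 [2y] zero: DF = P = 4689/5000 ≈ 0.937800
step 3 [3y] bond c/1=11/400: DF=(123891/125000 − 11/400·(0.967800+0.937800))/(1+11/400) = 571/625 ≈ 0.913600
step 4 [4y] swap r/1=145/5311: DF=(1 − 145/5311·(0.967800+0.937800+0.913600))/(1+145/5311) = 1797/2000 ≈ 0.898500
step 5 [5y] swap r/1=1322/45855: DF=(1 − 1322/45855·(0.967800+0.937800+0.913600+0.898500))/(1+1322/45855) = 4339/5000 ≈ 0.867800
step 6 [6y] swap r/1=1501/54354: DF=(1 − 1501/54354·(0.967800+0.937800+0.913600+0.898500+0.867800))/(1+1501/54354) = 8499/10000 ≈ 0.849900
step 7 [7y] swap r/1=944/31233: DF=(1 − 944/31233·(0.967800+0.937800+0.913600+0.898500+0.867800+0.849900))/(1+944/31233) = 507/625 ≈ 0.811200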